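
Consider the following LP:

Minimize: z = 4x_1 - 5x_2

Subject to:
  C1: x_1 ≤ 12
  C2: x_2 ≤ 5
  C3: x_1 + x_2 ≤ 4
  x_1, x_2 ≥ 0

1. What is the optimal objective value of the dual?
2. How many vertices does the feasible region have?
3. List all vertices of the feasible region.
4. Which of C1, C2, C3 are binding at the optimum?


1. -20
2. 3
3. (0, 0), (4, 0), (0, 4)
4. C3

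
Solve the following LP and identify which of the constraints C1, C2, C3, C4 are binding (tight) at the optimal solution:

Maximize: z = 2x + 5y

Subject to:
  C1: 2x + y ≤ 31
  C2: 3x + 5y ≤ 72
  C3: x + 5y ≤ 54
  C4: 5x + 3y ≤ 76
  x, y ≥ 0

At x = 9, y = 9, compute slack b - a·x for each constraint:
  C1: 31 − 27 = 4  (slack)
  C2: 72 − 72 = 0  (binding)
  C3: 54 − 54 = 0  (binding)
  C4: 76 − 72 = 4  (slack)

Optimal: x = 9, y = 9
Binding: C2, C3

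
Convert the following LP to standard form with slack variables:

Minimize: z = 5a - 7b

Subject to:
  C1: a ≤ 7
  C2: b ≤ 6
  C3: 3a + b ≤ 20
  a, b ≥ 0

min z = 5a - 7b

s.t.
  a + s1 = 7
  b + s2 = 6
  3a + b + s3 = 20
  a, b, s1, s2, s3 ≥ 0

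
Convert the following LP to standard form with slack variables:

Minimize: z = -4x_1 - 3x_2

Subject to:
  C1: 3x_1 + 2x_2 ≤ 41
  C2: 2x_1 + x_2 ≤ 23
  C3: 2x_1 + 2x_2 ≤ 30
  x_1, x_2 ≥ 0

min z = -4x_1 - 3x_2

s.t.
  3x_1 + 2x_2 + s1 = 41
  2x_1 + x_2 + s2 = 23
  2x_1 + 2x_2 + s3 = 30
  x_1, x_2, s1, s2, s3 ≥ 0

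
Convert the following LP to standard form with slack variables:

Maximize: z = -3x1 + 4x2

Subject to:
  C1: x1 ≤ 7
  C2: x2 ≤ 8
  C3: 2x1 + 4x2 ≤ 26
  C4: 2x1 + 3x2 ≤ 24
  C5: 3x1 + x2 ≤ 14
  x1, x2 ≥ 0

max z = -3x1 + 4x2

s.t.
  x1 + s1 = 7
  x2 + s2 = 8
  2x1 + 4x2 + s3 = 26
  2x1 + 3x2 + s4 = 24
  3x1 + x2 + s5 = 14
  x1, x2, s1, s2, s3, s4, s5 ≥ 0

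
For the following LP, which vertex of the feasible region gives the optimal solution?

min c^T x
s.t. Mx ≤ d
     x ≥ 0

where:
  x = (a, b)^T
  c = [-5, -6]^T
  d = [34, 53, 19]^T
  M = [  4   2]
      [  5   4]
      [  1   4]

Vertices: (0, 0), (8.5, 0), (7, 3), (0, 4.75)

Evaluate the objective at each vertex of the feasible region:
  z(0, 0) = 0
  z(8.5, 0) = -42.5
  z(7, 3) = -53  ←
  z(0, 4.75) = -28.5
The minimum is at a = 7, b = 3.

(7, 3)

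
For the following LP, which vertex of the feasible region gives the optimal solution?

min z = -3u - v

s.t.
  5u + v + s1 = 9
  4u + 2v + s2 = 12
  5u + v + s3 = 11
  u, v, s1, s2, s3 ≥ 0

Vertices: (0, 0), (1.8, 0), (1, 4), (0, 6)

Evaluate the objective at each vertex of the feasible region:
  z(0, 0) = 0
  z(1.8, 0) = -5.4
  z(1, 4) = -7  ←
  z(0, 6) = -6
The minimum is at u = 1, v = 4.

(1, 4)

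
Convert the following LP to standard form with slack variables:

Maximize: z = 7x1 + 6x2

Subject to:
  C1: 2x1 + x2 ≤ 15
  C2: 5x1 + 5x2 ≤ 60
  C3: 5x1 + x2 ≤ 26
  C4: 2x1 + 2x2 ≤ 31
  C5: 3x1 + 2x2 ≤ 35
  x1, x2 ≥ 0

max z = 7x1 + 6x2

s.t.
  2x1 + x2 + s1 = 15
  5x1 + 5x2 + s2 = 60
  5x1 + x2 + s3 = 26
  2x1 + 2x2 + s4 = 31
  3x1 + 2x2 + s5 = 35
  x1, x2, s1, s2, s3, s4, s5 ≥ 0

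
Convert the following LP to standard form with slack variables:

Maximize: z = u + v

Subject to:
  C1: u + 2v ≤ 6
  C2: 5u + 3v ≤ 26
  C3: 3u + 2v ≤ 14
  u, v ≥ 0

max z = u + v

s.t.
  u + 2v + s1 = 6
  5u + 3v + s2 = 26
  3u + 2v + s3 = 14
  u, v, s1, s2, s3 ≥ 0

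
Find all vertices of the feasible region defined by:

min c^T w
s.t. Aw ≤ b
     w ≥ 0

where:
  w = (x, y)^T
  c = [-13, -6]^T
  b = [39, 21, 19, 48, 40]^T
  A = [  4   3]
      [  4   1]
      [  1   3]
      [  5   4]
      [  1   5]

(0, 0), (5.25, 0), (4, 5), (0, 6.333)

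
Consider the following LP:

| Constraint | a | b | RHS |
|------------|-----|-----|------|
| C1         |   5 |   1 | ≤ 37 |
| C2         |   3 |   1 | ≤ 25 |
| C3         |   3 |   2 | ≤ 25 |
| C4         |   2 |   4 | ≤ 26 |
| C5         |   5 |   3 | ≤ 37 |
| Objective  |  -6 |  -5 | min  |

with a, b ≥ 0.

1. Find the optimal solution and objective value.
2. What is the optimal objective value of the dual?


1. a = 5, b = 4, z = -50
2. -50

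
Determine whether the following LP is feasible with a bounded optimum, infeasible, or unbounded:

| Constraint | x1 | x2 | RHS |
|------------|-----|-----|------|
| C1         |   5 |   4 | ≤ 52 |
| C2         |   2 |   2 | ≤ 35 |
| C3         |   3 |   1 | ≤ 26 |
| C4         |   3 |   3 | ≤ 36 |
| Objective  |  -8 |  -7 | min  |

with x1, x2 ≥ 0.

Feasible with a bounded optimal solution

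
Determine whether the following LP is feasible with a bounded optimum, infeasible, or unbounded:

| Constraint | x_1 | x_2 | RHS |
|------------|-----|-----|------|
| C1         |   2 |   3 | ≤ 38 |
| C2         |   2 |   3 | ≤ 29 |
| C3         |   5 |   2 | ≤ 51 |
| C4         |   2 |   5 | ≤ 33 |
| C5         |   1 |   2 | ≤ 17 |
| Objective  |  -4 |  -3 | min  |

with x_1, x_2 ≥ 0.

Feasible with a bounded optimal solution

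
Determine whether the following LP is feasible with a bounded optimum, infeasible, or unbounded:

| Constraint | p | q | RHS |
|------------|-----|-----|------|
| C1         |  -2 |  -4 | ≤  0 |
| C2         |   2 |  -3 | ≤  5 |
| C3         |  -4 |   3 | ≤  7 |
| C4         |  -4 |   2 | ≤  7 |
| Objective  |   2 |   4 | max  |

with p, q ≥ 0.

Unbounded (objective can increase without bound)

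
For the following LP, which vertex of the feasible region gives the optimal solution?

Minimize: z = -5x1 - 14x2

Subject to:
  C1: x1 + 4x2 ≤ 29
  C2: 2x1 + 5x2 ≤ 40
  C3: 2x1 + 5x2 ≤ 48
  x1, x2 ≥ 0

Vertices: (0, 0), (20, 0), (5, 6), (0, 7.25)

Evaluate the objective at each vertex of the feasible region:
  z(0, 0) = 0
  z(20, 0) = -100
  z(5, 6) = -109  ←
  z(0, 7.25) = -101.5
The minimum is at x1 = 5, x2 = 6.

(5, 6)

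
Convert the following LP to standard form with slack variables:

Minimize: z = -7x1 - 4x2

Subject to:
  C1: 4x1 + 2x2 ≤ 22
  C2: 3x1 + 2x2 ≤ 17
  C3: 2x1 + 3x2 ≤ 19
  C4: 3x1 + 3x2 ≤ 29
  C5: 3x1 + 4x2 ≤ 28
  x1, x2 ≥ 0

min z = -7x1 - 4x2

s.t.
  4x1 + 2x2 + s1 = 22
  3x1 + 2x2 + s2 = 17
  2x1 + 3x2 + s3 = 19
  3x1 + 3x2 + s4 = 29
  3x1 + 4x2 + s5 = 28
  x1, x2, s1, s2, s3, s4, s5 ≥ 0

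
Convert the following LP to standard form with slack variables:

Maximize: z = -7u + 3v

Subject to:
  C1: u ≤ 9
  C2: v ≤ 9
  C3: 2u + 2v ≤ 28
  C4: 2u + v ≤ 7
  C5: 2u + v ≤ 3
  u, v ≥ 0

max z = -7u + 3v

s.t.
  u + s1 = 9
  v + s2 = 9
  2u + 2v + s3 = 28
  2u + v + s4 = 7
  2u + v + s5 = 3
  u, v, s1, s2, s3, s4, s5 ≥ 0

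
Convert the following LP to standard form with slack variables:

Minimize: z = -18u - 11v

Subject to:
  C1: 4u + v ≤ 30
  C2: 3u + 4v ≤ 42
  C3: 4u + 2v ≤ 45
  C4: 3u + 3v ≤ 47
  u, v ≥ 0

min z = -18u - 11v

s.t.
  4u + v + s1 = 30
  3u + 4v + s2 = 42
  4u + 2v + s3 = 45
  3u + 3v + s4 = 47
  u, v, s1, s2, s3, s4 ≥ 0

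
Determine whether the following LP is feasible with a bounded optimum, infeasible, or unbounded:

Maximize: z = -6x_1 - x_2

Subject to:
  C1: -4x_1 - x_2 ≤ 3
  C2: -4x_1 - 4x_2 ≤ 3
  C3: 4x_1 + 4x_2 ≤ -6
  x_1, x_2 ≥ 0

Infeasible (no feasible solution exists)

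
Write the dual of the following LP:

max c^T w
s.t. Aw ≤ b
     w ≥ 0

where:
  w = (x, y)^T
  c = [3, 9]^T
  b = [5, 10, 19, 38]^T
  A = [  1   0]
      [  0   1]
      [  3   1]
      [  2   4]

Primal max cᵀx s.t. Ax ≤ b, x ≥ 0  →  Dual min bᵀy s.t. Aᵀy ≥ c, y ≥ 0.

Minimize: z = 5y1 + 10y2 + 19y3 + 38y4

Subject to:
  y1 + 3y3 + 2y4 ≥ 3
  y2 + y3 + 4y4 ≥ 9
  y1, y2, y3, y4 ≥ 0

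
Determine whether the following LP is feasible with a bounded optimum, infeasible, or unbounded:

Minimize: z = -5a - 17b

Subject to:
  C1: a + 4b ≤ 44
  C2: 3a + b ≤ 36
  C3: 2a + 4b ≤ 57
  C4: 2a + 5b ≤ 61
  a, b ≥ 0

Feasible with a bounded optimal solution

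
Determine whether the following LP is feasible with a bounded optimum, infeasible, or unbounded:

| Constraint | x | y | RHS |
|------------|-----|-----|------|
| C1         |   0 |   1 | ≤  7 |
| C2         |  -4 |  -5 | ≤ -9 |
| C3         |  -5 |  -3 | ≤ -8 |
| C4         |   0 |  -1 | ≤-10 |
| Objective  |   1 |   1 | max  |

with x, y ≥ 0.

Infeasible (no feasible solution exists)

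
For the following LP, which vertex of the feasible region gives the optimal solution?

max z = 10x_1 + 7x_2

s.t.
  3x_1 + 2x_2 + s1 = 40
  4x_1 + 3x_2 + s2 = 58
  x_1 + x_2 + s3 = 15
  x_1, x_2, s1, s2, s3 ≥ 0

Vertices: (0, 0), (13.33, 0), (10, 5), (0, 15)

Evaluate the objective at each vertex of the feasible region:
  z(0, 0) = 0
  z(13.33, 0) = 133.3
  z(10, 5) = 135  ←
  z(0, 15) = 105
The maximum is at x_1 = 10, x_2 = 5.

(10, 5)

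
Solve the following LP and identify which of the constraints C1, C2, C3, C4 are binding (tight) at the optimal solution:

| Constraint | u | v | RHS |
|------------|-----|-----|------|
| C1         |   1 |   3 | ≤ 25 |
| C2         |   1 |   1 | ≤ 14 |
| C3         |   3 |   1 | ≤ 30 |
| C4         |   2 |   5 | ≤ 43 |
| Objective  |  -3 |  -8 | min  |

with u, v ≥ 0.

At u = 4, v = 7, compute slack b - a·x for each constraint:
  C1: 25 − 25 = 0  (binding)
  C2: 14 − 11 = 3  (slack)
  C3: 30 − 19 = 11  (slack)
  C4: 43 − 43 = 0  (binding)

Optimal: u = 4, v = 7
Binding: C1, C4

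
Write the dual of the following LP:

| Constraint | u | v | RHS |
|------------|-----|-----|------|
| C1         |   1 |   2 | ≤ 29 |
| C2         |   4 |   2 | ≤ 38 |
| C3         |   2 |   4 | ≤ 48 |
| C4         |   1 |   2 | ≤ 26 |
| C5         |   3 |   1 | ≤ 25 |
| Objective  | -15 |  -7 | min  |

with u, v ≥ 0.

Primal min cᵀx s.t. Ax ≤ b, x ≥ 0  →  Dual max −bᵀy s.t. Aᵀy ≥ −c, y ≥ 0.

Maximize: z = -29y1 - 38y2 - 48y3 - 26y4 - 25y5

Subject to:
  y1 + 4y2 + 2y3 + y4 + 3y5 ≥ 15
  2y1 + 2y2 + 4y3 + 2y4 + y5 ≥ 7
  y1, y2, y3, y4, y5 ≥ 0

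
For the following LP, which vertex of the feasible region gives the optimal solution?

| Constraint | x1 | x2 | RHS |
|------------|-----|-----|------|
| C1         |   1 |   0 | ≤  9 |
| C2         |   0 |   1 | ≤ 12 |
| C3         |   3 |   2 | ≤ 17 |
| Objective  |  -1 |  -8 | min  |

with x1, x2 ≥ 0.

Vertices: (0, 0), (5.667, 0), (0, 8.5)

Evaluate the objective at each vertex of the feasible region:
  z(0, 0) = 0
  z(5.667, 0) = -5.667
  z(0, 8.5) = -68  ←
The minimum is at x1 = 0, x2 = 8.5.

(0, 8.5)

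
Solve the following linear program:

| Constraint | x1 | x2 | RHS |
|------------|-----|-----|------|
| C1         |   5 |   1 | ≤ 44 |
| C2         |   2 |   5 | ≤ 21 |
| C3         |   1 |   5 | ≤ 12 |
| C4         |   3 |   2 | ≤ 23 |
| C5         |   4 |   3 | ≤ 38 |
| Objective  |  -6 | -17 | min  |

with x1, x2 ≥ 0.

Evaluate the objective at each vertex of the feasible region:
  z(0, 0) = 0
  z(7.667, 0) = -46
  z(7, 1) = -59  ←
  z(0, 2.4) = -40.8
The minimum is at x1 = 7, x2 = 1.

x1 = 7, x2 = 1, z = -59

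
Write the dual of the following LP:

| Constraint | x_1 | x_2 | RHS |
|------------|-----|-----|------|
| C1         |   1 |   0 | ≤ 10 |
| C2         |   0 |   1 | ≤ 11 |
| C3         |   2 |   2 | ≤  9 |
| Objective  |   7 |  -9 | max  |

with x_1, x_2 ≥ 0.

Primal max cᵀx s.t. Ax ≤ b, x ≥ 0  →  Dual min bᵀy s.t. Aᵀy ≥ c, y ≥ 0.

Minimize: z = 10y1 + 11y2 + 9y3

Subject to:
  y1 + 2y3 ≥ 7
  y2 + 2y3 ≥ -9
  y1, y2, y3 ≥ 0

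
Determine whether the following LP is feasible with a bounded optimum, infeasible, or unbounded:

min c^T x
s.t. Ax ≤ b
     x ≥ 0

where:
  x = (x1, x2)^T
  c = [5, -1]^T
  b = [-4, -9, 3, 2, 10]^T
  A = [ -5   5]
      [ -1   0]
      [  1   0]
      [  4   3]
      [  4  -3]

Infeasible (no feasible solution exists)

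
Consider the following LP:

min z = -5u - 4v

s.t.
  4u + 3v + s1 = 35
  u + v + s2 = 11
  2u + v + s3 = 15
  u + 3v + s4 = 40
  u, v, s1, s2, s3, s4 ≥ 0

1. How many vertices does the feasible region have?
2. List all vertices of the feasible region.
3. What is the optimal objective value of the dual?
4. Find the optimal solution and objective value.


1. 5
2. (0, 0), (7.5, 0), (5, 5), (2, 9), (0, 11)
3. -46
4. u = 2, v = 9, z = -46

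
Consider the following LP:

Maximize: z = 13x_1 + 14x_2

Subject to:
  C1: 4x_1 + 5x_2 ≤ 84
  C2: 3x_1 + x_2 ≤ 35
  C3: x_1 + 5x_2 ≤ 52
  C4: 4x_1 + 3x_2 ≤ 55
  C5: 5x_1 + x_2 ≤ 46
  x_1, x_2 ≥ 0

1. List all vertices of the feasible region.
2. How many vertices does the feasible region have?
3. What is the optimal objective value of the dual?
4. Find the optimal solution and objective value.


1. (0, 0), (9.2, 0), (7.545, 8.273), (7, 9), (0, 10.4)
2. 5
3. 217
4. x_1 = 7, x_2 = 9, z = 217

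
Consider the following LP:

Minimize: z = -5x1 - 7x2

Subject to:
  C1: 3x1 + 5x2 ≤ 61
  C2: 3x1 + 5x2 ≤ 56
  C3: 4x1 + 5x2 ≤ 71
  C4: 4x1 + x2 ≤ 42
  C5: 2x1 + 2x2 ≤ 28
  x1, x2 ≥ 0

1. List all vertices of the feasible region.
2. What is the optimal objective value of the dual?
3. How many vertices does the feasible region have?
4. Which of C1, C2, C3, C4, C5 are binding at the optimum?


1. (0, 0), (10.5, 0), (9.333, 4.667), (7, 7), (0, 11.2)
2. -84
3. 5
4. C2, C5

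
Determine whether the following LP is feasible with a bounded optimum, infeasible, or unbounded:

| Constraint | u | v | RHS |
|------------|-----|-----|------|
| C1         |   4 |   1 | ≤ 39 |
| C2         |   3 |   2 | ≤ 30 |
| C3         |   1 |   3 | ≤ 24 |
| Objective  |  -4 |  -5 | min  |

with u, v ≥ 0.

Feasible with a bounded optimal solution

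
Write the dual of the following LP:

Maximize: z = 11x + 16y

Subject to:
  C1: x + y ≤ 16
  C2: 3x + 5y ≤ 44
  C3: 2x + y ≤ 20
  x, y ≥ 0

Primal max cᵀx s.t. Ax ≤ b, x ≥ 0  →  Dual min bᵀy s.t. Aᵀy ≥ c, y ≥ 0.

Minimize: z = 16y1 + 44y2 + 20y3

Subject to:
  y1 + 3y2 + 2y3 ≥ 11
  y1 + 5y2 + y3 ≥ 16
  y1, y2, y3 ≥ 0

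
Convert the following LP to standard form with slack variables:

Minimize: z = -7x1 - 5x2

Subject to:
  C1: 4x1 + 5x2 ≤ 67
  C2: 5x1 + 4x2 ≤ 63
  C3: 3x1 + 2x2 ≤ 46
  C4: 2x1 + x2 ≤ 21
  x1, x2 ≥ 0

min z = -7x1 - 5x2

s.t.
  4x1 + 5x2 + s1 = 67
  5x1 + 4x2 + s2 = 63
  3x1 + 2x2 + s3 = 46
  2x1 + x2 + s4 = 21
  x1, x2, s1, s2, s3, s4 ≥ 0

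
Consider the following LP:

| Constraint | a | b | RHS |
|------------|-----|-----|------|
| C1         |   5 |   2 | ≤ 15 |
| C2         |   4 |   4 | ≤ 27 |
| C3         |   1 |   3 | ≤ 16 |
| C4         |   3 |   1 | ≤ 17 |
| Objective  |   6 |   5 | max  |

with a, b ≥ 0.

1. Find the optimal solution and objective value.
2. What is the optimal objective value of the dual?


1. a = 1, b = 5, z = 31
2. 31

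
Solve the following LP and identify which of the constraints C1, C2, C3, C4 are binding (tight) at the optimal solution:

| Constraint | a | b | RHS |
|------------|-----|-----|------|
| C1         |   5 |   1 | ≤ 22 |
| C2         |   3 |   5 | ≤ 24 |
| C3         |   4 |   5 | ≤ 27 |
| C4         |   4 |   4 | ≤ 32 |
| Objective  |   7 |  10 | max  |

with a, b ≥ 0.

At a = 3, b = 3, compute slack b - a·x for each constraint:
  C1: 22 − 18 = 4  (slack)
  C2: 24 − 24 = 0  (binding)
  C3: 27 − 27 = 0  (binding)
  C4: 32 − 24 = 8  (slack)

Optimal: a = 3, b = 3
Binding: C2, C3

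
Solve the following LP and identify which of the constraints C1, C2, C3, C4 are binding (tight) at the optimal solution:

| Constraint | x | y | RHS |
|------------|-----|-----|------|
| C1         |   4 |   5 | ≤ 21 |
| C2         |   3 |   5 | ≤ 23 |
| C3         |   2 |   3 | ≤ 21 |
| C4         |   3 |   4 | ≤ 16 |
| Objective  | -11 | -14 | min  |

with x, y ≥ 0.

At x = 4, y = 1, compute slack b - a·x for each constraint:
  C1: 21 − 21 = 0  (binding)
  C2: 23 − 17 = 6  (slack)
  C3: 21 − 11 = 10  (slack)
  C4: 16 − 16 = 0  (binding)

Optimal: x = 4, y = 1
Binding: C1, C4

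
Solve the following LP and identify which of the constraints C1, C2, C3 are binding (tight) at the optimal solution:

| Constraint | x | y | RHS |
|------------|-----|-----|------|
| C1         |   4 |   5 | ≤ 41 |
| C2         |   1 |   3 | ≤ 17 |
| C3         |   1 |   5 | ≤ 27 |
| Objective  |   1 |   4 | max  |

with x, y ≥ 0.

At x = 2, y = 5, compute slack b - a·x for each constraint:
  C1: 41 − 33 = 8  (slack)
  C2: 17 − 17 = 0  (binding)
  C3: 27 − 27 = 0  (binding)

Optimal: x = 2, y = 5
Binding: C2, C3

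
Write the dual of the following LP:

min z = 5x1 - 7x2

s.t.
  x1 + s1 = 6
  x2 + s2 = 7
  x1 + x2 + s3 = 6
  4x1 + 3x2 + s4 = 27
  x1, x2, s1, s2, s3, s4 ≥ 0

Primal min cᵀx s.t. Ax ≤ b, x ≥ 0  →  Dual max −bᵀy s.t. Aᵀy ≥ −c, y ≥ 0.

Maximize: z = -6y1 - 7y2 - 6y3 - 27y4

Subject to:
  y1 + y3 + 4y4 ≥ -5
  y2 + y3 + 3y4 ≥ 7
  y1, y2, y3, y4 ≥ 0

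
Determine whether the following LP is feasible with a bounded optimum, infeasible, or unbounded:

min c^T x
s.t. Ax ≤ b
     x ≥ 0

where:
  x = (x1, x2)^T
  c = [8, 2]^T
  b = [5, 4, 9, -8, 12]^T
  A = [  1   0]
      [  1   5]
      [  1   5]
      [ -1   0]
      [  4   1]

Infeasible (no feasible solution exists)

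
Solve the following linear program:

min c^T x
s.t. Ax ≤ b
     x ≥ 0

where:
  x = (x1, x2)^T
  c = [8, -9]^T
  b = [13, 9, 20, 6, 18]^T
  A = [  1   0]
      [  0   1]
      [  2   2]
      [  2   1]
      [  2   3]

Evaluate the objective at each vertex of the feasible region:
  z(0, 0) = 0
  z(3, 0) = 24
  z(0, 6) = -54  ←
The minimum is at x1 = 0, x2 = 6.

x1 = 0, x2 = 6, z = -54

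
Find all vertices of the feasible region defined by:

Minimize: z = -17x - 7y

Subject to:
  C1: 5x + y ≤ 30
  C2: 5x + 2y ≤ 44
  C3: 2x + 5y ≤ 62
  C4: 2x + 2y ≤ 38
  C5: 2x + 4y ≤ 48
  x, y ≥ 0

(0, 0), (6, 0), (4, 10), (0, 12)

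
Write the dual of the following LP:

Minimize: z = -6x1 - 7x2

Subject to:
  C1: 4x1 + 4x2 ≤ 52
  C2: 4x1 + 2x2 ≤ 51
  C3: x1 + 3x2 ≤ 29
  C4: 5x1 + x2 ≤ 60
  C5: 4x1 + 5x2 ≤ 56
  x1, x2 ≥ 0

Primal min cᵀx s.t. Ax ≤ b, x ≥ 0  →  Dual max −bᵀy s.t. Aᵀy ≥ −c, y ≥ 0.

Maximize: z = -52y1 - 51y2 - 29y3 - 60y4 - 56y5

Subject to:
  4y1 + 4y2 + y3 + 5y4 + 4y5 ≥ 6
  4y1 + 2y2 + 3y3 + y4 + 5y5 ≥ 7
  y1, y2, y3, y4, y5 ≥ 0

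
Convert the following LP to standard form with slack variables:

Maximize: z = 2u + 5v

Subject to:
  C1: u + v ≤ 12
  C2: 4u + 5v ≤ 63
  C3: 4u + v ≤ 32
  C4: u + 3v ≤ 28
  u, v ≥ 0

max z = 2u + 5v

s.t.
  u + v + s1 = 12
  4u + 5v + s2 = 63
  4u + v + s3 = 32
  u + 3v + s4 = 28
  u, v, s1, s2, s3, s4 ≥ 0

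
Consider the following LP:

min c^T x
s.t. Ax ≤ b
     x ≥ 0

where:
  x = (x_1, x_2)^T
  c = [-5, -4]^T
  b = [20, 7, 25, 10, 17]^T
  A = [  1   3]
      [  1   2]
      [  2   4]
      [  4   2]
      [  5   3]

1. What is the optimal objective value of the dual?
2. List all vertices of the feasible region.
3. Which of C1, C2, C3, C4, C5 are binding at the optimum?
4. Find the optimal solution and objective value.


1. -17
2. (0, 0), (2.5, 0), (1, 3), (0, 3.5)
3. C2, C4
4. x_1 = 1, x_2 = 3, z = -17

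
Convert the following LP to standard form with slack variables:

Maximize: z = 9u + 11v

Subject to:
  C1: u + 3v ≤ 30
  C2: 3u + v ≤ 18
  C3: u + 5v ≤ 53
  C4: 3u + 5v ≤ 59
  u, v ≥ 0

max z = 9u + 11v

s.t.
  u + 3v + s1 = 30
  3u + v + s2 = 18
  u + 5v + s3 = 53
  3u + 5v + s4 = 59
  u, v, s1, s2, s3, s4 ≥ 0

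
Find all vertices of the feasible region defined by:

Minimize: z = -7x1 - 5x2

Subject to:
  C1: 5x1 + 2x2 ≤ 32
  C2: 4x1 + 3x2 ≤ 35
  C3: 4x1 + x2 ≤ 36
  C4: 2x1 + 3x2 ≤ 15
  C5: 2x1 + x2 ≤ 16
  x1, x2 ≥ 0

(0, 0), (6.4, 0), (6, 1), (0, 5)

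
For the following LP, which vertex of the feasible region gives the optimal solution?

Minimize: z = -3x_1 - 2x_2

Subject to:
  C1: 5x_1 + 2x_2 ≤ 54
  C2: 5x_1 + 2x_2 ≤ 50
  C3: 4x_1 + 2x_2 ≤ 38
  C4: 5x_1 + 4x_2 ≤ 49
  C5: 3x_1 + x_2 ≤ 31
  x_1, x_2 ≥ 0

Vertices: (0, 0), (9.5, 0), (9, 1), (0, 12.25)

Evaluate the objective at each vertex of the feasible region:
  z(0, 0) = 0
  z(9.5, 0) = -28.5
  z(9, 1) = -29  ←
  z(0, 12.25) = -24.5
The minimum is at x_1 = 9, x_2 = 1.

(9, 1)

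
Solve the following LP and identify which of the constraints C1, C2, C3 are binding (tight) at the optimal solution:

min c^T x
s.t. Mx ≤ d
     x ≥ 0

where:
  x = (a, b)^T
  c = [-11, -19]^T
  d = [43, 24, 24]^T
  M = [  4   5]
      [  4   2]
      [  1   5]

At a = 4, b = 4, compute slack b - a·x for each constraint:
  C1: 43 − 36 = 7  (slack)
  C2: 24 − 24 = 0  (binding)
  C3: 24 − 24 = 0  (binding)

Optimal: a = 4, b = 4
Binding: C2, C3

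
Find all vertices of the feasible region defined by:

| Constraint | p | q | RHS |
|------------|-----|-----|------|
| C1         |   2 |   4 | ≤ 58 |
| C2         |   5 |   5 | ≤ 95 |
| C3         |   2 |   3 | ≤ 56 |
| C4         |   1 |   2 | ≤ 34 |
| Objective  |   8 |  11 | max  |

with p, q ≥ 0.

(0, 0), (19, 0), (9, 10), (0, 14.5)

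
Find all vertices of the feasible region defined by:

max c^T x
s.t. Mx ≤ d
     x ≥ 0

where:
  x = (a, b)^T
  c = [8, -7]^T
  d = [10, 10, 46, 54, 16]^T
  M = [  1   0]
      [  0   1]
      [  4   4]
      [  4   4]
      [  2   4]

(0, 0), (8, 0), (0, 4)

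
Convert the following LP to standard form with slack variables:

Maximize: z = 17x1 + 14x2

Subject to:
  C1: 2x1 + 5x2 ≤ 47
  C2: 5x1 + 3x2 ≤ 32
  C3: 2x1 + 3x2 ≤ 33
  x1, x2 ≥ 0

max z = 17x1 + 14x2

s.t.
  2x1 + 5x2 + s1 = 47
  5x1 + 3x2 + s2 = 32
  2x1 + 3x2 + s3 = 33
  x1, x2, s1, s2, s3 ≥ 0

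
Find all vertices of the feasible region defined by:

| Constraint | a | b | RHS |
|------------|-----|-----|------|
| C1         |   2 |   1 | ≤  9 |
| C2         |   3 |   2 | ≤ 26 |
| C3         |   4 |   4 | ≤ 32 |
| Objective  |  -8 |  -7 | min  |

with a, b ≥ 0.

(0, 0), (4.5, 0), (1, 7), (0, 8)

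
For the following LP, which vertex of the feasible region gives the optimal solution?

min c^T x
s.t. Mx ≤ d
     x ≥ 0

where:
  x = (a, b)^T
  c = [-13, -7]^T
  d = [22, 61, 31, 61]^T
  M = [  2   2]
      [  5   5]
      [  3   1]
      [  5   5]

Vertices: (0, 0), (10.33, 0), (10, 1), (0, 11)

Evaluate the objective at each vertex of the feasible region:
  z(0, 0) = 0
  z(10.33, 0) = -134.3
  z(10, 1) = -137  ←
  z(0, 11) = -77
The minimum is at a = 10, b = 1.

(10, 1)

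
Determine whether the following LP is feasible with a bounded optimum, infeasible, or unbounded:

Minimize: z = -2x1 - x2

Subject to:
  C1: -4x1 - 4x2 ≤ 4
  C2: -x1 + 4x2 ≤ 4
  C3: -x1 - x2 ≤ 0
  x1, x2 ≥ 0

Unbounded (objective can decrease without bound)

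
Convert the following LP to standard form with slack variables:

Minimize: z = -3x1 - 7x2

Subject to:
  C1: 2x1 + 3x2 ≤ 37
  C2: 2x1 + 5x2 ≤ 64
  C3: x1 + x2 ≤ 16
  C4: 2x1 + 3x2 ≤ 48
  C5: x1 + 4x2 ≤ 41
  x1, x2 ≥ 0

min z = -3x1 - 7x2

s.t.
  2x1 + 3x2 + s1 = 37
  2x1 + 5x2 + s2 = 64
  x1 + x2 + s3 = 16
  2x1 + 3x2 + s4 = 48
  x1 + 4x2 + s5 = 41
  x1, x2, s1, s2, s3, s4, s5 ≥ 0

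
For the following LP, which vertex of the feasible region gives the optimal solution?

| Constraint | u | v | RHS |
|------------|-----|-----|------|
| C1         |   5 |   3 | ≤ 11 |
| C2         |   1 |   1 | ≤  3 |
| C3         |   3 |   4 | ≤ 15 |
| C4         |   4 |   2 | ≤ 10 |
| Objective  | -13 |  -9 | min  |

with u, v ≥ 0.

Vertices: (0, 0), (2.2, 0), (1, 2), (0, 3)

Evaluate the objective at each vertex of the feasible region:
  z(0, 0) = 0
  z(2.2, 0) = -28.6
  z(1, 2) = -31  ←
  z(0, 3) = -27
The minimum is at u = 1, v = 2.

(1, 2)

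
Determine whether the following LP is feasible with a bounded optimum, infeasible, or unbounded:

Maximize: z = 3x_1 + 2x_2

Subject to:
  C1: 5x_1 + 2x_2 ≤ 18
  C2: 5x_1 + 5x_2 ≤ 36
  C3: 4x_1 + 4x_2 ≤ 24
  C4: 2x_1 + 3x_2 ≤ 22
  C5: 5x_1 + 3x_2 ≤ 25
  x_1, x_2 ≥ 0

Feasible with a bounded optimal solution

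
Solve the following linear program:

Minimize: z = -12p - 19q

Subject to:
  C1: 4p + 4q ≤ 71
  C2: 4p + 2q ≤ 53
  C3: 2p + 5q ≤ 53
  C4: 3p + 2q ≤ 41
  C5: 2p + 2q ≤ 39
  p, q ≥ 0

Evaluate the objective at each vertex of the feasible region:
  z(0, 0) = 0
  z(13.25, 0) = -159
  z(12, 2.5) = -191.5
  z(9, 7) = -241  ←
  z(0, 10.6) = -201.4
The minimum is at p = 9, q = 7.

p = 9, q = 7, z = -241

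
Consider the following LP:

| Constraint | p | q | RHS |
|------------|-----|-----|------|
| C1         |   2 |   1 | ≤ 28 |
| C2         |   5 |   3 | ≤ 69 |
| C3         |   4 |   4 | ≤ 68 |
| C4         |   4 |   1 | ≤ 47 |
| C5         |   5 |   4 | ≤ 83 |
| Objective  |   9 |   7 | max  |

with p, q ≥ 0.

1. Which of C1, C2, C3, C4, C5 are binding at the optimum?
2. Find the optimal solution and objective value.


1. C2, C3
2. p = 9, q = 8, z = 137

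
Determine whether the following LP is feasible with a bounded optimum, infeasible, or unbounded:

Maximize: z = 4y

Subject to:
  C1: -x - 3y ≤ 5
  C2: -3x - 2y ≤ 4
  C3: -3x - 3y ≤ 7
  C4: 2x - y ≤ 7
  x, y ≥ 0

Unbounded (objective can increase without bound)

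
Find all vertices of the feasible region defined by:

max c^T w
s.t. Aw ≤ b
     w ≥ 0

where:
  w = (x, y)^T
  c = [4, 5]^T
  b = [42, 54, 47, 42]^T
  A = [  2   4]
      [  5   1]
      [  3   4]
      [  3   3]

(0, 0), (10.8, 0), (10, 4), (9, 5), (5, 8), (0, 10.5)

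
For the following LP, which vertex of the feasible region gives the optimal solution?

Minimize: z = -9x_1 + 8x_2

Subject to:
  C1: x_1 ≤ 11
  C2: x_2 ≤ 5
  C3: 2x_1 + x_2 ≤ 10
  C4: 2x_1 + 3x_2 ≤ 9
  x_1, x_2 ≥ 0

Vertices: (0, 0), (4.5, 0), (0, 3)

Evaluate the objective at each vertex of the feasible region:
  z(0, 0) = 0
  z(4.5, 0) = -40.5  ←
  z(0, 3) = 24
The minimum is at x_1 = 4.5, x_2 = 0.

(4.5, 0)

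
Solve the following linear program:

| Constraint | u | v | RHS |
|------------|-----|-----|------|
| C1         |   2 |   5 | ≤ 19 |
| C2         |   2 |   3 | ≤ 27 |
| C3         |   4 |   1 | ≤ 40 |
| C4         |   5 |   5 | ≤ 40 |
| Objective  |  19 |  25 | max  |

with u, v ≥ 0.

Evaluate the objective at each vertex of the feasible region:
  z(0, 0) = 0
  z(8, 0) = 152
  z(7, 1) = 158  ←
  z(0, 3.8) = 95
The maximum is at u = 7, v = 1.

u = 7, v = 1, z = 158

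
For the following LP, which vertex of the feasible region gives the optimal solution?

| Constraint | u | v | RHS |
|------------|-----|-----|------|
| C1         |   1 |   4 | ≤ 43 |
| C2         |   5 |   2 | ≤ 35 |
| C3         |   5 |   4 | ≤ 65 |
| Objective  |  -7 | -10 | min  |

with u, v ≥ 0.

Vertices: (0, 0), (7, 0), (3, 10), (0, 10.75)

Evaluate the objective at each vertex of the feasible region:
  z(0, 0) = 0
  z(7, 0) = -49
  z(3, 10) = -121  ←
  z(0, 10.75) = -107.5
The minimum is at u = 3, v = 10.

(3, 10)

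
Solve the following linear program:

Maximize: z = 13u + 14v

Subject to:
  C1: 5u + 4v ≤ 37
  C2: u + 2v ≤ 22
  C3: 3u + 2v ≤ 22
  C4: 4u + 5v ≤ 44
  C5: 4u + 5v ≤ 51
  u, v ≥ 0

Evaluate the objective at each vertex of the feasible region:
  z(0, 0) = 0
  z(7.333, 0) = 95.33
  z(7, 0.5) = 98
  z(1, 8) = 125  ←
  z(0, 8.8) = 123.2
The maximum is at u = 1, v = 8.

u = 1, v = 8, z = 125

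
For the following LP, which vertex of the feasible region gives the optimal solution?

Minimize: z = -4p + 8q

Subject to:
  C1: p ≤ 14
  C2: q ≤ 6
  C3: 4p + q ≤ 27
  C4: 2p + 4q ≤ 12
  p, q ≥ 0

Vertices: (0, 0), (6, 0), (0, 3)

Evaluate the objective at each vertex of the feasible region:
  z(0, 0) = 0
  z(6, 0) = -24  ←
  z(0, 3) = 24
The minimum is at p = 6, q = 0.

(6, 0)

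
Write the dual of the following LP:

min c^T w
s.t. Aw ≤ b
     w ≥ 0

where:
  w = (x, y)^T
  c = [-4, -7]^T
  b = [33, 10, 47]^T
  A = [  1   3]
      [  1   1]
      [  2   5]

Primal min cᵀx s.t. Ax ≤ b, x ≥ 0  →  Dual max −bᵀy s.t. Aᵀy ≥ −c, y ≥ 0.

Maximize: z = -33y1 - 10y2 - 47y3

Subject to:
  y1 + y2 + 2y3 ≥ 4
  3y1 + y2 + 5y3 ≥ 7
  y1, y2, y3 ≥ 0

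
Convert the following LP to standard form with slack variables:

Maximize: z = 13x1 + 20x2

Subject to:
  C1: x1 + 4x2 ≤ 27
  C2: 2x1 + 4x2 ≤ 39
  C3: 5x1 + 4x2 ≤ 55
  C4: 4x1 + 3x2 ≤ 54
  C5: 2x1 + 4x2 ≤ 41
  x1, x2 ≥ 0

max z = 13x1 + 20x2

s.t.
  x1 + 4x2 + s1 = 27
  2x1 + 4x2 + s2 = 39
  5x1 + 4x2 + s3 = 55
  4x1 + 3x2 + s4 = 54
  2x1 + 4x2 + s5 = 41
  x1, x2, s1, s2, s3, s4, s5 ≥ 0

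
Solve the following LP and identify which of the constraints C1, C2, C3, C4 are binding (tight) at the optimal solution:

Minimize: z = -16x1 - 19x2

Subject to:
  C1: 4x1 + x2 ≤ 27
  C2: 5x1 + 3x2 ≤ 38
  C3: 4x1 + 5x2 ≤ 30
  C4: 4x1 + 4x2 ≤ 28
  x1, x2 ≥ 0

At x1 = 5, x2 = 2, compute slack b - a·x for each constraint:
  C1: 27 − 22 = 5  (slack)
  C2: 38 − 31 = 7  (slack)
  C3: 30 − 30 = 0  (binding)
  C4: 28 − 28 = 0  (binding)

Optimal: x1 = 5, x2 = 2
Binding: C3, C4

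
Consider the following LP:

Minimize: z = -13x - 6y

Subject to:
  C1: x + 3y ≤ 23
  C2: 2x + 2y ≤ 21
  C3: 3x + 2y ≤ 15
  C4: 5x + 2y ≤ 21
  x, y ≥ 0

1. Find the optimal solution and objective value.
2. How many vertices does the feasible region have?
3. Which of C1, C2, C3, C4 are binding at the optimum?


1. x = 3, y = 3, z = -57
2. 4
3. C3, C4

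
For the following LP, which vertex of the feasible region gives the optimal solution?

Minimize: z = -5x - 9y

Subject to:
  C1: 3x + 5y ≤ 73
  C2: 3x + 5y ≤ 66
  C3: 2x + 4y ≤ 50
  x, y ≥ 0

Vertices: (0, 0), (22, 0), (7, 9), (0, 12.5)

Evaluate the objective at each vertex of the feasible region:
  z(0, 0) = 0
  z(22, 0) = -110
  z(7, 9) = -116  ←
  z(0, 12.5) = -112.5
The minimum is at x = 7, y = 9.

(7, 9)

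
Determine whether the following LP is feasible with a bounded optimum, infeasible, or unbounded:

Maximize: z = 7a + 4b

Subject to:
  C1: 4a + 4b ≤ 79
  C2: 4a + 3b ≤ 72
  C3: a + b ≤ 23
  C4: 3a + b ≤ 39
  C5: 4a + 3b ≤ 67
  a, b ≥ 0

Feasible with a bounded optimal solution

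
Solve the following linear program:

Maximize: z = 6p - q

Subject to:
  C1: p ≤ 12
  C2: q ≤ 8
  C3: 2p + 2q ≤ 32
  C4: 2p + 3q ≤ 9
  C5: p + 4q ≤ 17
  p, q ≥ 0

Evaluate the objective at each vertex of the feasible region:
  z(0, 0) = 0
  z(4.5, 0) = 27  ←
  z(0, 3) = -3
The maximum is at p = 4.5, q = 0.

p = 4.5, q = 0, z = 27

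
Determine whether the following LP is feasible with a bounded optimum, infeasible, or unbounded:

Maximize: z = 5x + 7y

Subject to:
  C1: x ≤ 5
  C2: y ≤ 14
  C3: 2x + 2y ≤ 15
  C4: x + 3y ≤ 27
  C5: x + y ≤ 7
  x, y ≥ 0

Feasible with a bounded optimal solution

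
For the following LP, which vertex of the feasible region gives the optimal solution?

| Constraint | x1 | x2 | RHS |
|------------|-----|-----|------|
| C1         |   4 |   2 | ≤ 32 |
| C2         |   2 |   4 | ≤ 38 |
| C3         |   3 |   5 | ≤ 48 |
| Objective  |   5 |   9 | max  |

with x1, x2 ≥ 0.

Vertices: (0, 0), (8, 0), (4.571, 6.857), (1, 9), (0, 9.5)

Evaluate the objective at each vertex of the feasible region:
  z(0, 0) = 0
  z(8, 0) = 40
  z(4.571, 6.857) = 84.57
  z(1, 9) = 86  ←
  z(0, 9.5) = 85.5
The maximum is at x1 = 1, x2 = 9.

(1, 9)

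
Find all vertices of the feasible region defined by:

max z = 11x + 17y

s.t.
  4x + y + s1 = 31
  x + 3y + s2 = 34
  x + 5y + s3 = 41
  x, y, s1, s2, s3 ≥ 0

(0, 0), (7.75, 0), (6, 7), (0, 8.2)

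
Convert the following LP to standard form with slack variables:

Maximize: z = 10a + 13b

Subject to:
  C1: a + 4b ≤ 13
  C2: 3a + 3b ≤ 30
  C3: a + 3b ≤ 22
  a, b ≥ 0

max z = 10a + 13b

s.t.
  a + 4b + s1 = 13
  3a + 3b + s2 = 30
  a + 3b + s3 = 22
  a, b, s1, s2, s3 ≥ 0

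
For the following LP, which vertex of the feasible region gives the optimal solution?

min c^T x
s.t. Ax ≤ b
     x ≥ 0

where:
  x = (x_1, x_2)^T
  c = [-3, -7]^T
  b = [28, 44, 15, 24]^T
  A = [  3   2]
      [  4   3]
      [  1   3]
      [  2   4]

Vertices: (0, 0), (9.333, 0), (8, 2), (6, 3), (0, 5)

Evaluate the objective at each vertex of the feasible region:
  z(0, 0) = 0
  z(9.333, 0) = -28
  z(8, 2) = -38
  z(6, 3) = -39  ←
  z(0, 5) = -35
The minimum is at x_1 = 6, x_2 = 3.

(6, 3)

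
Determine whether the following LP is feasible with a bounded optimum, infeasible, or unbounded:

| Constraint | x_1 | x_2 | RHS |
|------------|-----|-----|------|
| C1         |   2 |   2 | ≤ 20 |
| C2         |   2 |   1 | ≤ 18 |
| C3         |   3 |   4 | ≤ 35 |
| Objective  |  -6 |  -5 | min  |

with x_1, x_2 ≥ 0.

Feasible with a bounded optimal solution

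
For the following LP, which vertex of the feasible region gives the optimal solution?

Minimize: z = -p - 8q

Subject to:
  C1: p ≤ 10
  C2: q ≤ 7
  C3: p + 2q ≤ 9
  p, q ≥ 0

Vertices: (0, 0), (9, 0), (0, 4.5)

Evaluate the objective at each vertex of the feasible region:
  z(0, 0) = 0
  z(9, 0) = -9
  z(0, 4.5) = -36  ←
The minimum is at p = 0, q = 4.5.

(0, 4.5)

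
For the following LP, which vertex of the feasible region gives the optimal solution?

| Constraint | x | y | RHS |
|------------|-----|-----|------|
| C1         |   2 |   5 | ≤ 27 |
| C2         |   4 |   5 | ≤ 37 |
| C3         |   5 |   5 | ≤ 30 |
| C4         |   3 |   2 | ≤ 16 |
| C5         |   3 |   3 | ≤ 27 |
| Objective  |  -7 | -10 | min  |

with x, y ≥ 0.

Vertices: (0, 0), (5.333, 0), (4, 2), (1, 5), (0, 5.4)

Evaluate the objective at each vertex of the feasible region:
  z(0, 0) = 0
  z(5.333, 0) = -37.33
  z(4, 2) = -48
  z(1, 5) = -57  ←
  z(0, 5.4) = -54
The minimum is at x = 1, y = 5.

(1, 5)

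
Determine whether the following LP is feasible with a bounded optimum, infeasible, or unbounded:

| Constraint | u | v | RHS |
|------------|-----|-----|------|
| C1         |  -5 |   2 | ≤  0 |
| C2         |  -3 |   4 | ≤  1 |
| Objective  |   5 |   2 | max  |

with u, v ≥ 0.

Unbounded (objective can increase without bound)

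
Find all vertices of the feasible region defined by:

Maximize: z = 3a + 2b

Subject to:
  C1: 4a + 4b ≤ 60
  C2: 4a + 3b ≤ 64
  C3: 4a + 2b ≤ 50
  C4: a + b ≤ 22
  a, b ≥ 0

(0, 0), (12.5, 0), (10, 5), (0, 15)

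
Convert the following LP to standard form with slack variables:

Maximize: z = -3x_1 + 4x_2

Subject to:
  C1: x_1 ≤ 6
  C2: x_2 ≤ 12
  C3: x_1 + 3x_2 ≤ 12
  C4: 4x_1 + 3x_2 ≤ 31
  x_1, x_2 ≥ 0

max z = -3x_1 + 4x_2

s.t.
  x_1 + s1 = 6
  x_2 + s2 = 12
  x_1 + 3x_2 + s3 = 12
  4x_1 + 3x_2 + s4 = 31
  x_1, x_2, s1, s2, s3, s4 ≥ 0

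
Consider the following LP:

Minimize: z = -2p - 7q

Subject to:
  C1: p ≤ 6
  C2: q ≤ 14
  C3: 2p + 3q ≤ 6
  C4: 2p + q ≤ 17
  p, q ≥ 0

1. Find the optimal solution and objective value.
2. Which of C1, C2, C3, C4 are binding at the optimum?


1. p = 0, q = 2, z = -14
2. C3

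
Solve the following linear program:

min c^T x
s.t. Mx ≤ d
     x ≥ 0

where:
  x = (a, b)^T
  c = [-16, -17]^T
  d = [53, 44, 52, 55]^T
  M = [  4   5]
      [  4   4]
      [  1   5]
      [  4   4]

Evaluate the objective at each vertex of the feasible region:
  z(0, 0) = 0
  z(11, 0) = -176
  z(2, 9) = -185  ←
  z(0.3333, 10.33) = -181
  z(0, 10.4) = -176.8
The minimum is at a = 2, b = 9.

a = 2, b = 9, z = -185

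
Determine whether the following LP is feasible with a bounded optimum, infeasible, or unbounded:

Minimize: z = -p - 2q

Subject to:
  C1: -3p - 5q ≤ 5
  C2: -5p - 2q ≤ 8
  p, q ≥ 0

Unbounded (objective can decrease without bound)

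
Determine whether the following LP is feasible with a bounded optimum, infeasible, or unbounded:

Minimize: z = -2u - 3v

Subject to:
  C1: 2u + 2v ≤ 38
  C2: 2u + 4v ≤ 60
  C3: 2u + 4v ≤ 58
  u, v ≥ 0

Feasible with a bounded optimal solution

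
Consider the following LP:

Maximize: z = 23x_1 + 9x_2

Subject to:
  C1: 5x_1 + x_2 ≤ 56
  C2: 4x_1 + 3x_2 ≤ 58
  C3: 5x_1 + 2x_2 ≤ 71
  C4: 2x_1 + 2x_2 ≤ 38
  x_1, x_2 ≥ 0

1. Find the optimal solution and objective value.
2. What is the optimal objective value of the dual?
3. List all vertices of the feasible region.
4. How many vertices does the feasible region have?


1. x_1 = 10, x_2 = 6, z = 284
2. 284
3. (0, 0), (11.2, 0), (10, 6), (1, 18), (0, 19)
4. 5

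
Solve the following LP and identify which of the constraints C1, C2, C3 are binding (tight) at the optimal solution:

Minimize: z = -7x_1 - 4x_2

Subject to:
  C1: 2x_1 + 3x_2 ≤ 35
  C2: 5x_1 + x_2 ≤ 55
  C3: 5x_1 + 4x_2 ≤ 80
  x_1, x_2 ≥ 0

At x_1 = 10, x_2 = 5, compute slack b - a·x for each constraint:
  C1: 35 − 35 = 0  (binding)
  C2: 55 − 55 = 0  (binding)
  C3: 80 − 70 = 10  (slack)

Optimal: x_1 = 10, x_2 = 5
Binding: C1, C2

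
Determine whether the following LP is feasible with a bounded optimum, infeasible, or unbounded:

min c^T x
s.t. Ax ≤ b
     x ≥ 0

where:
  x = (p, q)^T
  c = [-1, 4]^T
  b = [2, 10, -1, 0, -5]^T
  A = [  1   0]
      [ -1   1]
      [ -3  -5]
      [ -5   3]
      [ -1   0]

Infeasible (no feasible solution exists)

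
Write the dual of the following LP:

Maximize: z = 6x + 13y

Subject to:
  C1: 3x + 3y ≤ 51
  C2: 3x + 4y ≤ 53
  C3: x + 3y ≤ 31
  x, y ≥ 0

Primal max cᵀx s.t. Ax ≤ b, x ≥ 0  →  Dual min bᵀy s.t. Aᵀy ≥ c, y ≥ 0.

Minimize: z = 51y1 + 53y2 + 31y3

Subject to:
  3y1 + 3y2 + y3 ≥ 6
  3y1 + 4y2 + 3y3 ≥ 13
  y1, y2, y3 ≥ 0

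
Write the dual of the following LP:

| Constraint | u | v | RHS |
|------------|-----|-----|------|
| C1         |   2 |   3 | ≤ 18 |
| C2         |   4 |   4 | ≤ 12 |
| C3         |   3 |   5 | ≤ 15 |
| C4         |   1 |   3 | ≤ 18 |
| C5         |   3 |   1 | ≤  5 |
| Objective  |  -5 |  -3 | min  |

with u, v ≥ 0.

Primal min cᵀx s.t. Ax ≤ b, x ≥ 0  →  Dual max −bᵀy s.t. Aᵀy ≥ −c, y ≥ 0.

Maximize: z = -18y1 - 12y2 - 15y3 - 18y4 - 5y5

Subject to:
  2y1 + 4y2 + 3y3 + y4 + 3y5 ≥ 5
  3y1 + 4y2 + 5y3 + 3y4 + y5 ≥ 3
  y1, y2, y3, y4, y5 ≥ 0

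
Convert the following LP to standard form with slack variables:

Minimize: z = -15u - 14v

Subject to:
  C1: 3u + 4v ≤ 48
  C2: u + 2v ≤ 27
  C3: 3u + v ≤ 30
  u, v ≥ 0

min z = -15u - 14v

s.t.
  3u + 4v + s1 = 48
  u + 2v + s2 = 27
  3u + v + s3 = 30
  u, v, s1, s2, s3 ≥ 0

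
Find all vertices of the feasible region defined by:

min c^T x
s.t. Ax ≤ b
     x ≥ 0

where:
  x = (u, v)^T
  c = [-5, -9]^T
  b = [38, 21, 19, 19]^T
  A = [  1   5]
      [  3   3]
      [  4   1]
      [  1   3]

(0, 0), (4.75, 0), (4, 3), (1, 6), (0, 6.333)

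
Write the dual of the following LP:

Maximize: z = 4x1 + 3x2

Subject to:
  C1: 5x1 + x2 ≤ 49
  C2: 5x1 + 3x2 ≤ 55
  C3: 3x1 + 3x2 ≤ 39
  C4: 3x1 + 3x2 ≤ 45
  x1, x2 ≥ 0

Primal max cᵀx s.t. Ax ≤ b, x ≥ 0  →  Dual min bᵀy s.t. Aᵀy ≥ c, y ≥ 0.

Minimize: z = 49y1 + 55y2 + 39y3 + 45y4

Subject to:
  5y1 + 5y2 + 3y3 + 3y4 ≥ 4
  y1 + 3y2 + 3y3 + 3y4 ≥ 3
  y1, y2, y3, y4 ≥ 0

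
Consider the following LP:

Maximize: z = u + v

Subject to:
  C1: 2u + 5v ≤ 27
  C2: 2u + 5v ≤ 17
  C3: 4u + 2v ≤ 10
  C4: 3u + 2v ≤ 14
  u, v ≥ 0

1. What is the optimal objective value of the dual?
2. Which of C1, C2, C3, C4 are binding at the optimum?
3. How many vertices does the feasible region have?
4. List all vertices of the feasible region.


1. 4
2. C2, C3
3. 4
4. (0, 0), (2.5, 0), (1, 3), (0, 3.4)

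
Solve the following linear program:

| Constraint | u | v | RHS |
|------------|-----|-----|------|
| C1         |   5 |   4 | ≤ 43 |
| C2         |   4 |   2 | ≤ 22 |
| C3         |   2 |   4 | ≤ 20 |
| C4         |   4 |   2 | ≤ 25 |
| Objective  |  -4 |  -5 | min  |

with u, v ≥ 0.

Evaluate the objective at each vertex of the feasible region:
  z(0, 0) = 0
  z(5.5, 0) = -22
  z(4, 3) = -31  ←
  z(0, 5) = -25
The minimum is at u = 4, v = 3.

u = 4, v = 3, z = -31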